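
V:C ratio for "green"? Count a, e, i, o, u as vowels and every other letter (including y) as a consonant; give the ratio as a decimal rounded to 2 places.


Word: "green"
Vowels (a,e,i,o,u): 2
Consonants: 3
Ratio = 2/3
= 0.67


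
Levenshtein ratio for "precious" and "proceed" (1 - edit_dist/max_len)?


Word 1: "precious" (length 8)
Word 2: "proceed" (length 7)
One optimal edit sequence:
  1. keep 'p'
  2. keep 'r'
  3. substitute 'e' -> 'o'  (+1)
  4. keep 'c'
  5. delete 'i'  (+1)
  6. substitute 'o' -> 'e'  (+1)
  7. substitute 'u' -> 'e'  (+1)
  8. substitute 's' -> 'd'  (+1)
Edit distance = 5
Max length = max(8, 7) = 8
Similarity = 1 - 5/8
= 0.3750


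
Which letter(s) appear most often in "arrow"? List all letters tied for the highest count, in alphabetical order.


Word: "arrow"
Letter counts:
  'a': 1
  'o': 1
  'r': 2
  'w': 1
Maximum count = 2
Most frequent = 'r' (2 times each)


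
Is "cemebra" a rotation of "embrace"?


Word: "embrace", Candidate: "cemebra"
Method: check if candidate is substring of word+word
"embraceembrace" contains "cemebra"? No
Is rotation = No


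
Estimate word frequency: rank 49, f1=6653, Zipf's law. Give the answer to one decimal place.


Zipf's law: f(r) = f(1) / r
f(1) = 6653
f(49) = 6653 / 49
= 135.8 occurrences


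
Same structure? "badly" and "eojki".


Pattern of "badly": [0, 1, 2, 3, 4]
Pattern of "eojki": [0, 1, 2, 3, 4]
Patterns match
Same pattern = Yes


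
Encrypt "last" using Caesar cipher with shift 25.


Word: "last"
Shift: 25
Each letter → (letter + shift) mod 26:
  'l' (11) + 25 = 10 → 'k'
  'a' (0) + 25 = 25 → 'z'
  's' (18) + 25 = 17 → 'r'
  't' (19) + 25 = 18 → 's'
Result = "kzrs"


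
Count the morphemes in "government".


Word: "government"
Morphemes: govern + -ment
Each morpheme carries meaning
= 2 morphemes


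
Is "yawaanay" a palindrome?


Word: "yawaanay"
Reversed: "yanaaway"
Forward == Backward? yawaanay != yanaaway
Palindrome = No


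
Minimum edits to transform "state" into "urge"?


Word 1: "state" (length 5)
Word 2: "urge" (length 4)
One optimal edit sequence (insert/delete/substitute each cost 1):
  1. delete 's'  (+1)
  2. substitute 't' -> 'u'  (+1)
  3. substitute 'a' -> 'r'  (+1)
  4. substitute 't' -> 'g'  (+1)
  5. keep 'e'
Total edit operations: 4
Edit distance = 4


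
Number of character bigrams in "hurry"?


Word: "hurry" (length 5)
Number of 2-grams = length - 2 + 1 = 5 - 2 + 1
= 4


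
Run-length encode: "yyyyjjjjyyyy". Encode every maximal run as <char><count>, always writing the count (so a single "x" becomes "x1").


String: "yyyyjjjjyyyy"
Scanning for consecutive runs:
  'y' x 4
  'j' x 4
  'y' x 4
RLE = "y4j4y4"


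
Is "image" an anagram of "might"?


Word 1: "might" → sorted: ghimt
Word 2: "image" → sorted: aegim
Same letters? ghimt != aegim
Anagram = No


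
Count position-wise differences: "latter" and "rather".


Comparing character by character (same length = 6):
  Pos 0: 'l' vs 'r' !=
  Pos 1: 'a' vs 'a' =
  Pos 2: 't' vs 't' =
  Pos 3: 't' vs 'h' !=
  Pos 4: 'e' vs 'e' =
  Pos 5: 'r' vs 'r' =
Hamming distance = 2


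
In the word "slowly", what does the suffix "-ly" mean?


Suffix: -ly
Example: slowly (slow + -ly)
Meaning = in a manner


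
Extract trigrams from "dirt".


Word: "dirt" (length 4)
Number of trigrams = 4 - 3 + 1 = 2
  Position 0: "dir"
  Position 1: "irt"
Trigrams = "dir", "irt"


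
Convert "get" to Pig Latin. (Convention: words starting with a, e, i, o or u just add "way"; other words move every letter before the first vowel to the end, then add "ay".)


Word: "get"
Starts with consonant(s) → move to end, add 'ay'
Consonant cluster: "g"
Pig Latin = "etgay"


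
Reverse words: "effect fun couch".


Original: "effect fun couch"
Words (1..n): effect | fun | couch
Reversed (n..1): couch | fun | effect
Result = "couch fun effect"


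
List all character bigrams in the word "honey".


Word: "honey" (length 5)
Number of bigrams = 5 - 2 + 1 = 4
  Position 0: "ho"
  Position 1: "on"
  Position 2: "ne"
  Position 3: "ey"
Bigrams = "ho", "on", "ne", "ey"


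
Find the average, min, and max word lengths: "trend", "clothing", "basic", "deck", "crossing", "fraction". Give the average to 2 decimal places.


Lengths: "trend"=5, "clothing"=8, "basic"=5, "deck"=4, "crossing"=8, "fraction"=8
Sum = 38, Count = 6
Average = 38/6 = 6.33
= avg=6.33, min=4, max=8


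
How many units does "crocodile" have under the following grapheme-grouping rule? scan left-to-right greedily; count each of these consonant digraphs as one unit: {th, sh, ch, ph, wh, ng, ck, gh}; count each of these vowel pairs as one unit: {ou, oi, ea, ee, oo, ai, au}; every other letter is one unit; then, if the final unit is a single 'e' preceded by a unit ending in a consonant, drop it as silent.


Word: "crocodile" (9 letters)
Left-to-right scan:
  [1] 'c' (letter)
  [2] 'r' (letter)
  [3] 'o' (letter)
  [4] 'c' (letter)
  [5] 'o' (letter)
  [6] 'd' (letter)
  [7] 'i' (letter)
  [8] 'l' (letter)
  [9] 'e' (letter)
Units from scan: 9
Final unit is 'e' after a consonant -> drop as silent (-1)
Sound units = 8 units


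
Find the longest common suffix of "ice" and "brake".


Word 1: "ice"
Word 2: "brake"
Comparing from end:
  Pos -1: 'e' == 'e'
  Pos -2: 'c' != 'k' (stop)
LCS = "e" (length 1)


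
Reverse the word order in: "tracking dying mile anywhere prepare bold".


Original: "tracking dying mile anywhere prepare bold"
Words (1..n): tracking | dying | mile | anywhere | prepare | bold
Reversed (n..1): bold | prepare | anywhere | mile | dying | tracking
Result = "bold prepare anywhere mile dying tracking"


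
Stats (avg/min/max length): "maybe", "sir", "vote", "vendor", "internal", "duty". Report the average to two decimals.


Lengths: "maybe"=5, "sir"=3, "vote"=4, "vendor"=6, "internal"=8, "duty"=4
Sum = 30, Count = 6
Average = 30/6 = 5.00
= avg=5.00, min=3, max=8


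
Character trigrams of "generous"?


Word: "generous" (length 8)
Number of trigrams = 8 - 3 + 1 = 6
  Position 0: "gen"
  Position 1: "ene"
  Position 2: "ner"
  Position 3: "ero"
  Position 4: "rou"
  Position 5: "ous"
Trigrams = "gen", "ene", "ner", "ero", "rou", "ous"


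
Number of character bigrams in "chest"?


Word: "chest" (length 5)
Number of 2-grams = length - 2 + 1 = 5 - 2 + 1
= 4


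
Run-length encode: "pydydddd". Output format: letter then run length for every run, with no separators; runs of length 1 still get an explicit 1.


String: "pydydddd"
Scanning for consecutive runs:
  'p' x 1
  'y' x 1
  'd' x 1
  'y' x 1
  'd' x 4
RLE = "p1y1d1y1d4"


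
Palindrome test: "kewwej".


Word: "kewwej"
Reversed: "jewwek"
Forward == Backward? kewwej != jewwek
Palindrome = No


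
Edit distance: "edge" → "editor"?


Word 1: "edge" (length 4)
Word 2: "editor" (length 6)
One optimal edit sequence (insert/delete/substitute each cost 1):
  1. keep 'e'
  2. keep 'd'
  3. insert 'i'  (+1)
  4. insert 't'  (+1)
  5. substitute 'g' -> 'o'  (+1)
  6. substitute 'e' -> 'r'  (+1)
Total edit operations: 4
Edit distance = 4


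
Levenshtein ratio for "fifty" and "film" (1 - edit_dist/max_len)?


Word 1: "fifty" (length 5)
Word 2: "film" (length 4)
One optimal edit sequence:
  1. keep 'f'
  2. keep 'i'
  3. delete 'f'  (+1)
  4. substitute 't' -> 'l'  (+1)
  5. substitute 'y' -> 'm'  (+1)
Edit distance = 3
Max length = max(5, 4) = 5
Similarity = 1 - 3/5
= 0.4000


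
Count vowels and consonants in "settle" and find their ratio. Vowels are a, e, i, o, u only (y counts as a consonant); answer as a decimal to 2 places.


Word: "settle"
Vowels (a,e,i,o,u): 2
Consonants: 4
Ratio = 2/4
= 0.50


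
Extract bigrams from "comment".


Word: "comment" (length 7)
Number of bigrams = 7 - 2 + 1 = 6
  Position 0: "co"
  Position 1: "om"
  Position 2: "mm"
  Position 3: "me"
  Position 4: "en"
  Position 5: "nt"
Bigrams = "co", "om", "mm", "me", "en", "nt"


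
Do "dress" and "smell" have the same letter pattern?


Pattern of "dress": [0, 1, 2, 3, 3]
Pattern of "smell": [0, 1, 2, 3, 3]
Patterns match
Same pattern = Yes


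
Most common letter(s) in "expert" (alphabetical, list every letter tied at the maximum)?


Word: "expert"
Letter counts:
  'e': 2
  'p': 1
  'r': 1
  't': 1
  'x': 1
Maximum count = 2
Most frequent = 'e' (2 times each)


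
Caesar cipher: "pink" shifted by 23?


Word: "pink"
Shift: 23
Each letter → (letter + shift) mod 26:
  'p' (15) + 23 = 12 → 'm'
  'i' (8) + 23 = 5 → 'f'
  'n' (13) + 23 = 10 → 'k'
  'k' (10) + 23 = 7 → 'h'
Result = "mfkh"


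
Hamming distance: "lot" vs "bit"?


Comparing character by character (same length = 3):
  Pos 0: 'l' vs 'b' !=
  Pos 1: 'o' vs 'i' !=
  Pos 2: 't' vs 't' =
Hamming distance = 2


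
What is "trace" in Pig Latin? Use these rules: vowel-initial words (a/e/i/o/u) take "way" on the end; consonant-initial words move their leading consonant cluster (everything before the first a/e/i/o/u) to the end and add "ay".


Word: "trace"
Starts with consonant(s) → move to end, add 'ay'
Consonant cluster: "tr"
Pig Latin = "acetray"


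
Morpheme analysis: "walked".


Word: "walked"
Morphemes: walk / -ed
Each morpheme carries meaning
= 2 morphemes


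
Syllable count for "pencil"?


Word: "pencil"
Syllable breakdown: pen-cil
Counting: 2 parts
= 2 syllables


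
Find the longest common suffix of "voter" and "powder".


Word 1: "voter"
Word 2: "powder"
Comparing from end:
  Pos -1: 'r' == 'r'
  Pos -2: 'e' == 'e'
  Pos -3: 't' != 'd' (stop)
LCS = "er" (length 2)


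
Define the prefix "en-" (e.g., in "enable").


Prefix: en-
As in: enable -> en- + able
Meaning = cause to / put into


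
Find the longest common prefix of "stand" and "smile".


Word 1: "stand"
Word 2: "smile"
Comparing from start:
  Pos 0: 's' == 's'
  Pos 1: 't' != 'm' (stop)
LCP = "s" (length 1)


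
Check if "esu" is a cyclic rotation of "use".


Word: "use", Candidate: "esu"
Method: check if candidate is substring of word+word
"useuse" contains "esu"? No
Is rotation = No


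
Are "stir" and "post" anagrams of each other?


Word 1: "stir" → sorted: irst
Word 2: "post" → sorted: opst
Same letters? irst != opst
Anagram = No


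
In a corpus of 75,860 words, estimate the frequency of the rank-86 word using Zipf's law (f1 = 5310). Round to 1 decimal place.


Zipf's law: f(r) = f(1) / r
f(1) = 5310
f(86) = 5310 / 86
= 61.7 occurrences


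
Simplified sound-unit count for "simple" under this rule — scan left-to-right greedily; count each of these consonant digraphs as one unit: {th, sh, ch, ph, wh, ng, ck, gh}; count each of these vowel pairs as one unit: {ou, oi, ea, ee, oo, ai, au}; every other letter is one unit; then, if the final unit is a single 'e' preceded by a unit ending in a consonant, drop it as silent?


Word: "simple" (6 letters)
Left-to-right scan:
  1. 's' (letter)
  2. 'i' (letter)
  3. 'm' (letter)
  4. 'p' (letter)
  5. 'l' (letter)
  6. 'e' (letter)
Units from scan: 6
Final unit is 'e' after a consonant -> drop as silent (-1)
Sound units = 5 units


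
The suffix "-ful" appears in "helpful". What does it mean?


Suffix: -ful
Example: helpful = help + -ful
Meaning = full of


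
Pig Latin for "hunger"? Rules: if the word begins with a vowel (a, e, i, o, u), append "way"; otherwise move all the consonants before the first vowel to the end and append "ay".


Word: "hunger"
Starts with consonant(s) → move to end, add 'ay'
Consonant cluster: "h"
Pig Latin = "ungerhay"


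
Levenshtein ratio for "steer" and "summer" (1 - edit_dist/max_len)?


Word 1: "steer" (length 5)
Word 2: "summer" (length 6)
One optimal edit sequence:
  1. keep 's'
  2. insert 'u'  (+1)
  3. substitute 't' -> 'm'  (+1)
  4. substitute 'e' -> 'm'  (+1)
  5. keep 'e'
  6. keep 'r'
Edit distance = 3
Max length = max(5, 6) = 6
Similarity = 1 - 3/6
= 0.5000


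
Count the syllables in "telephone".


Word: "telephone"
Syllable breakdown: tel · e · phone
Counting: 3 parts
= 3 syllables


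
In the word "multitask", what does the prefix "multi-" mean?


Prefix: multi-
As in: multitask -> multi- + task
Meaning = many


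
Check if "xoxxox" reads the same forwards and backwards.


Word: "xoxxox"
Reversed: "xoxxox"
Forward == Backward? xoxxox == xoxxox
Palindrome = Yes


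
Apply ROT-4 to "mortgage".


Word: "mortgage"
Shift: 4
Each letter → (letter + shift) mod 26:
  'm' (12) + 4 = 16 → 'q'
  'o' (14) + 4 = 18 → 's'
  'r' (17) + 4 = 21 → 'v'
  't' (19) + 4 = 23 → 'x'
  'g' (6) + 4 = 10 → 'k'
  'a' (0) + 4 = 4 → 'e'
  'g' (6) + 4 = 10 → 'k'
  'e' (4) + 4 = 8 → 'i'
Result = "qsvxkeki"


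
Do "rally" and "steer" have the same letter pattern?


Pattern of "rally": [0, 1, 2, 2, 3]
Pattern of "steer": [0, 1, 2, 2, 3]
Patterns match
Same pattern = Yes


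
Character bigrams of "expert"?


Word: "expert" (length 6)
Number of bigrams = 6 - 2 + 1 = 5
  Position 0: "ex"
  Position 1: "xp"
  Position 2: "pe"
  Position 3: "er"
  Position 4: "rt"
Bigrams = "ex", "xp", "pe", "er", "rt"


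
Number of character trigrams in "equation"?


Word: "equation" (length 8)
Number of 3-grams = length - 3 + 1 = 8 - 3 + 1
= 6


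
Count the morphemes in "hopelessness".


Word: "hopelessness"
Morphemes: hope / -less / -ness
Each morpheme carries meaning
= 3 morphemes


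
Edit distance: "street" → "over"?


Word 1: "street" (length 6)
Word 2: "over" (length 4)
One optimal edit sequence (insert/delete/substitute each cost 1):
  1. delete 's'  (+1)
  2. delete 't'  (+1)
  3. substitute 'r' -> 'o'  (+1)
  4. substitute 'e' -> 'v'  (+1)
  5. keep 'e'
  6. substitute 't' -> 'r'  (+1)
Total edit operations: 5
Edit distance = 5


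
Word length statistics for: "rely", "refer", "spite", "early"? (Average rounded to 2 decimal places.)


Lengths: "rely"=4, "refer"=5, "spite"=5, "early"=5
Sum = 19, Count = 4
Average = 19/4 = 4.75
= avg=4.75, min=4, max=5


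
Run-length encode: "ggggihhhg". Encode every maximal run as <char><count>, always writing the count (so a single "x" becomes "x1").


String: "ggggihhhg"
Scanning for consecutive runs:
  'g' x 4
  'i' x 1
  'h' x 3
  'g' x 1
RLE = "g4i1h3g1"


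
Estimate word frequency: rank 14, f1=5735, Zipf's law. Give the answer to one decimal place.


Zipf's law: f(r) = f(1) / r
f(1) = 5735
f(14) = 5735 / 14
= 409.6 occurrences


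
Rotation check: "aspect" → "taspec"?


Word: "aspect", Candidate: "taspec"
Method: check if candidate is substring of word+word
"aspectaspect" contains "taspec"? Yes
Is rotation = Yes


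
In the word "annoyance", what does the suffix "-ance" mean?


Suffix: -ance
Example: annoyance (annoy + -ance)
Meaning = state of


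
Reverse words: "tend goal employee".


Original: "tend goal employee"
Words (1..n): tend | goal | employee
Reversed (n..1): employee | goal | tend
Result = "employee goal tend"


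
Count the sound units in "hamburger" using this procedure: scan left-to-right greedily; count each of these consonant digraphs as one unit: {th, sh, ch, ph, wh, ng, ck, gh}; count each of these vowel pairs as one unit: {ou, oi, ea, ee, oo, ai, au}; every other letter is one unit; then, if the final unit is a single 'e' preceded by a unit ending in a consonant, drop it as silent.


Word: "hamburger" (9 letters)
Left-to-right scan:
  1. 'h' (letter)
  2. 'a' (letter)
  3. 'm' (letter)
  4. 'b' (letter)
  5. 'u' (letter)
  6. 'r' (letter)
  7. 'g' (letter)
  8. 'e' (letter)
  9. 'r' (letter)
Units from scan: 9
Sound units = 9 units


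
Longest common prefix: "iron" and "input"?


Word 1: "iron"
Word 2: "input"
Comparing from start:
  Pos 0: 'i' == 'i'
  Pos 1: 'r' != 'n' (stop)
LCP = "i" (length 1)


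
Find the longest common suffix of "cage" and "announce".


Word 1: "cage"
Word 2: "announce"
Comparing from end:
  Pos -1: 'e' == 'e'
  Pos -2: 'g' != 'c' (stop)
LCS = "e" (length 1)


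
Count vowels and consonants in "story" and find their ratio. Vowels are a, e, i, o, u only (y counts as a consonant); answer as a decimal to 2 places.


Word: "story"
Vowels (a,e,i,o,u): 1
Consonants: 4
Ratio = 1/4
= 0.25


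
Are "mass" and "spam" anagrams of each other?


Word 1: "mass" → sorted: amss
Word 2: "spam" → sorted: amps
Same letters? amss != amps
Anagram = No


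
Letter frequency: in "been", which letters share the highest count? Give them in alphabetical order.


Word: "been"
Letter counts:
  'b': 1
  'e': 2
  'n': 1
Maximum count = 2
Most frequent = 'e' (2 times each)


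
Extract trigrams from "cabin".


Word: "cabin" (length 5)
Number of trigrams = 5 - 3 + 1 = 3
  Position 0: "cab"
  Position 1: "abi"
  Position 2: "bin"
Trigrams = "cab", "abi", "bin"


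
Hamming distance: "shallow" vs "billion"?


Comparing character by character (same length = 7):
  Pos 0: 's' vs 'b' !=
  Pos 1: 'h' vs 'i' !=
  Pos 2: 'a' vs 'l' !=
  Pos 3: 'l' vs 'l' =
  Pos 4: 'l' vs 'i' !=
  Pos 5: 'o' vs 'o' =
  Pos 6: 'w' vs 'n' !=
Hamming distance = 5


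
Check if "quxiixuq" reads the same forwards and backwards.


Word: "quxiixuq"
Reversed: "quxiixuq"
Forward == Backward? quxiixuq == quxiixuq
Palindrome = Yes


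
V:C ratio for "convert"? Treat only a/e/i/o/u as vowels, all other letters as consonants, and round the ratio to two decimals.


Word: "convert"
Vowels (a,e,i,o,u): 2
Consonants: 5
Ratio = 2/5
= 0.40


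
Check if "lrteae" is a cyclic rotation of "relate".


Word: "relate", Candidate: "lrteae"
Method: check if candidate is substring of word+word
"relaterelate" contains "lrteae"? No
Is rotation = No


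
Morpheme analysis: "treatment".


Word: "treatment"
Morphemes: treat / -ment
Each morpheme carries meaning
= 2 morphemes


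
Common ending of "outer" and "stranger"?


Word 1: "outer"
Word 2: "stranger"
Comparing from end:
  Pos -1: 'r' == 'r'
  Pos -2: 'e' == 'e'
  Pos -3: 't' != 'g' (stop)
LCS = "er" (length 2)


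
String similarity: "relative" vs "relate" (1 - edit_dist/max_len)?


Word 1: "relative" (length 8)
Word 2: "relate" (length 6)
One optimal edit sequence:
  1. keep 'r'
  2. keep 'e'
  3. keep 'l'
  4. keep 'a'
  5. keep 't'
  6. delete 'i'  (+1)
  7. delete 'v'  (+1)
  8. keep 'e'
Edit distance = 2
Max length = max(8, 6) = 8
Similarity = 1 - 2/8
= 0.7500


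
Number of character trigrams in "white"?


Word: "white" (length 5)
Number of 3-grams = length - 3 + 1 = 5 - 3 + 1
= 3


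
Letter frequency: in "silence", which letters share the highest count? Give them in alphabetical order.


Word: "silence"
Letter counts:
  'c': 1
  'e': 2
  'i': 1
  'l': 1
  'n': 1
  's': 1
Maximum count = 2
Most frequent = 'e' (2 times each)


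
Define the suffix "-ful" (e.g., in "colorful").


Suffix: -ful
Example: colorful = color + -ful
Meaning = full of


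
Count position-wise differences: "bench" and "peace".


Comparing character by character (same length = 5):
  Pos 0: 'b' vs 'p' !=
  Pos 1: 'e' vs 'e' =
  Pos 2: 'n' vs 'a' !=
  Pos 3: 'c' vs 'c' =
  Pos 4: 'h' vs 'e' !=
Hamming distance = 3


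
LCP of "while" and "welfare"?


Word 1: "while"
Word 2: "welfare"
Comparing from start:
  Pos 0: 'w' == 'w'
  Pos 1: 'h' != 'e' (stop)
LCP = "w" (length 1)


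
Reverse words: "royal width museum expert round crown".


Original: "royal width museum expert round crown"
Words (1..n): royal | width | museum | expert | round | crown
Reversed (n..1): crown | round | expert | museum | width | royal
Result = "crown round expert museum width royal"


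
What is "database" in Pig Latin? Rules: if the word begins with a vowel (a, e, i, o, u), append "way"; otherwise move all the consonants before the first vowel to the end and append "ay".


Word: "database"
Starts with consonant(s) → move to end, add 'ay'
Consonant cluster: "d"
Pig Latin = "atabaseday"


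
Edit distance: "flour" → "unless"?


Word 1: "flour" (length 5)
Word 2: "unless" (length 6)
One optimal edit sequence (insert/delete/substitute each cost 1):
  1. insert 'u'  (+1)
  2. substitute 'f' -> 'n'  (+1)
  3. keep 'l'
  4. substitute 'o' -> 'e'  (+1)
  5. substitute 'u' -> 's'  (+1)
  6. substitute 'r' -> 's'  (+1)
Total edit operations: 5
Edit distance = 5


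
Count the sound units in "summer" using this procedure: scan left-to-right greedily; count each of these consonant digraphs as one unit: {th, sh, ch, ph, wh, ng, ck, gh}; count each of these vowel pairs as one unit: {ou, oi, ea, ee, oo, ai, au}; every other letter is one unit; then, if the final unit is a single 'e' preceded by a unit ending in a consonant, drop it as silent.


Word: "summer" (6 letters)
Left-to-right scan:
  1. 's' (letter)
  2. 'u' (letter)
  3. 'm' (letter)
  4. 'm' (letter)
  5. 'e' (letter)
  6. 'r' (letter)
Units from scan: 6
Sound units = 6 units


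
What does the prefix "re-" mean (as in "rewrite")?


Prefix: re-
Example: rewrite = re- + write
Meaning = again


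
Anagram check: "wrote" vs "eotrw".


Word 1: "wrote" → sorted: eortw
Word 2: "eotrw" → sorted: eortw
Same letters? eortw == eortw
Anagram = Yes


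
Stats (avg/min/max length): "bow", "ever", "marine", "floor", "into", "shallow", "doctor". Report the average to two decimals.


Lengths: "bow"=3, "ever"=4, "marine"=6, "floor"=5, "into"=4, "shallow"=7, "doctor"=6
Sum = 35, Count = 7
Average = 35/7 = 5.00
= avg=5.00, min=3, max=7


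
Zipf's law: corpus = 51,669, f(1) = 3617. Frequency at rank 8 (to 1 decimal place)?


Zipf's law: f(r) = f(1) / r
f(1) = 3617
f(8) = 3617 / 8
= 452.1 occurrences


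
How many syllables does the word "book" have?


Word: "book"
Syllable breakdown: book
Counting: 1 part
= 1 syllable


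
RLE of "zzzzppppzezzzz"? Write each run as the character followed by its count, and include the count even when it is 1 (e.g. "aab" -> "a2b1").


String: "zzzzppppzezzzz"
Scanning for consecutive runs:
  'z' x 4
  'p' x 4
  'z' x 1
  'e' x 1
  'z' x 4
RLE = "z4p4z1e1z4"


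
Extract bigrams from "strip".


Word: "strip" (length 5)
Number of bigrams = 5 - 2 + 1 = 4
  Position 0: "st"
  Position 1: "tr"
  Position 2: "ri"
  Position 3: "ip"
Bigrams = "st", "tr", "ri", "ip"


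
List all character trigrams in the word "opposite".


Word: "opposite" (length 8)
Number of trigrams = 8 - 3 + 1 = 6
  Position 0: "opp"
  Position 1: "ppo"
  Position 2: "pos"
  Position 3: "osi"
  Position 4: "sit"
  Position 5: "ite"
Trigrams = "opp", "ppo", "pos", "osi", "sit", "ite"


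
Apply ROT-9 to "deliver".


Word: "deliver"
Shift: 9
Each letter → (letter + shift) mod 26:
  'd' (3) + 9 = 12 → 'm'
  'e' (4) + 9 = 13 → 'n'
  'l' (11) + 9 = 20 → 'u'
  'i' (8) + 9 = 17 → 'r'
  'v' (21) + 9 = 4 → 'e'
  'e' (4) + 9 = 13 → 'n'
  'r' (17) + 9 = 0 → 'a'
Result = "mnurena"


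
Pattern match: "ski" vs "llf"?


Pattern of "ski": [0, 1, 2]
Pattern of "llf": [0, 0, 1]
Patterns do not match
Same pattern = No


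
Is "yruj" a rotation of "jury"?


Word: "jury", Candidate: "yruj"
Method: check if candidate is substring of word+word
"juryjury" contains "yruj"? No
Is rotation = No


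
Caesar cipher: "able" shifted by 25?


Word: "able"
Shift: 25
Each letter → (letter + shift) mod 26:
  'a' (0) + 25 = 25 → 'z'
  'b' (1) + 25 = 0 → 'a'
  'l' (11) + 25 = 10 → 'k'
  'e' (4) + 25 = 3 → 'd'
Result = "zakd"


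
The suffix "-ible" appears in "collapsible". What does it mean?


Suffix: -ible
Example: collapsible = collapse + -ible, with a spelling change
Meaning = capable of


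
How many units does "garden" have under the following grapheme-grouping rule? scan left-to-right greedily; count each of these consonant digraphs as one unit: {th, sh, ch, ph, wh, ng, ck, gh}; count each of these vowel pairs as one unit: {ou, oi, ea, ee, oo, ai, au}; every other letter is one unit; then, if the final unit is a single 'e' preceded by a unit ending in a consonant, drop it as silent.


Word: "garden" (6 letters)
Left-to-right scan:
  (1) 'g' (letter)
  (2) 'a' (letter)
  (3) 'r' (letter)
  (4) 'd' (letter)
  (5) 'e' (letter)
  (6) 'n' (letter)
Units from scan: 6
Sound units = 6 units


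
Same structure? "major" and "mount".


Pattern of "major": [0, 1, 2, 3, 4]
Pattern of "mount": [0, 1, 2, 3, 4]
Patterns match
Same pattern = Yes


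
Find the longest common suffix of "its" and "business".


Word 1: "its"
Word 2: "business"
Comparing from end:
  Pos -1: 's' == 's'
  Pos -2: 't' != 's' (stop)
LCS = "s" (length 1)


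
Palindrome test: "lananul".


Word: "lananul"
Reversed: "lunanal"
Forward == Backward? lananul != lunanal
Palindrome = No


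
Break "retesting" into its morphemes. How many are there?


Word: "retesting"
Morphemes: re- | test | -ing
Each morpheme carries meaning
= 3 morphemes


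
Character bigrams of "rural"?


Word: "rural" (length 5)
Number of bigrams = 5 - 2 + 1 = 4
  Position 0: "ru"
  Position 1: "ur"
  Position 2: "ra"
  Position 3: "al"
Bigrams = "ru", "ur", "ra", "al"


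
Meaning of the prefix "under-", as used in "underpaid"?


Prefix: under-
Example: underpaid (under- + paid)
Meaning = insufficient


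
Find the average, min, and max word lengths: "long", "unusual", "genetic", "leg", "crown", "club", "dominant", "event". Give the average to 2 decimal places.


Lengths: "long"=4, "unusual"=7, "genetic"=7, "leg"=3, "crown"=5, "club"=4, "dominant"=8, "event"=5
Sum = 43, Count = 8
Average = 43/8 = 5.38
= avg=5.38, min=3, max=8


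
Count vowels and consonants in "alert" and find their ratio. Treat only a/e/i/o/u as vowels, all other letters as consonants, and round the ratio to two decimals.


Word: "alert"
Vowels (a,e,i,o,u): 2
Consonants: 3
Ratio = 2/3
= 0.67


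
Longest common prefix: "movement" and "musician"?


Word 1: "movement"
Word 2: "musician"
Comparing from start:
  Pos 0: 'm' == 'm'
  Pos 1: 'o' != 'u' (stop)
LCP = "m" (length 1)


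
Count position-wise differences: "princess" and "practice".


Comparing character by character (same length = 8):
  Pos 0: 'p' vs 'p' =
  Pos 1: 'r' vs 'r' =
  Pos 2: 'i' vs 'a' !=
  Pos 3: 'n' vs 'c' !=
  Pos 4: 'c' vs 't' !=
  Pos 5: 'e' vs 'i' !=
  Pos 6: 's' vs 'c' !=
  Pos 7: 's' vs 'e' !=
Hamming distance = 6


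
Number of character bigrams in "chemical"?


Word: "chemical" (length 8)
Number of 2-grams = length - 2 + 1 = 8 - 2 + 1
= 7


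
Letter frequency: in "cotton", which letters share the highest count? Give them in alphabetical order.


Word: "cotton"
Letter counts:
  'c': 1
  'n': 1
  'o': 2
  't': 2
Maximum count = 2
Most frequent = 'o', 't' (2 times each)


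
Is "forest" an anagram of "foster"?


Word 1: "foster" → sorted: eforst
Word 2: "forest" → sorted: eforst
Same letters? eforst == eforst
Anagram = Yes


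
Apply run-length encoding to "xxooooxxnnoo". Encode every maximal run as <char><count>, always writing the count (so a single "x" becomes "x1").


String: "xxooooxxnnoo"
Scanning for consecutive runs:
  'x' x 2
  'o' x 4
  'x' x 2
  'n' x 2
  'o' x 2
RLE = "x2o4x2n2o2"


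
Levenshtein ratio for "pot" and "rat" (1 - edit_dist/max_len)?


Word 1: "pot" (length 3)
Word 2: "rat" (length 3)
One optimal edit sequence:
  1. substitute 'p' -> 'r'  (+1)
  2. substitute 'o' -> 'a'  (+1)
  3. keep 't'
Edit distance = 2
Max length = max(3, 3) = 3
Similarity = 1 - 2/3
= 0.3333


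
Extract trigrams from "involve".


Word: "involve" (length 7)
Number of trigrams = 7 - 3 + 1 = 5
  Position 0: "inv"
  Position 1: "nvo"
  Position 2: "vol"
  Position 3: "olv"
  Position 4: "lve"
Trigrams = "inv", "nvo", "vol", "olv", "lve"


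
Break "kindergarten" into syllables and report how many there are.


Word: "kindergarten"
Syllable breakdown: kin-der-gar-ten
Counting: 4 parts
= 4 syllables


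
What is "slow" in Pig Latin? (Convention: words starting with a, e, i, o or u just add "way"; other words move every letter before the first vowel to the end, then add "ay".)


Word: "slow"
Starts with consonant(s) → move to end, add 'ay'
Consonant cluster: "sl"
Pig Latin = "owslay"


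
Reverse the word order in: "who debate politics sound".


Original: "who debate politics sound"
Words (1..n): who | debate | politics | sound
Reversed (n..1): sound | politics | debate | who
Result = "sound politics debate who"


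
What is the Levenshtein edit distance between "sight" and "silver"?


Word 1: "sight" (length 5)
Word 2: "silver" (length 6)
One optimal edit sequence (insert/delete/substitute each cost 1):
  1. keep 's'
  2. keep 'i'
  3. insert 'l'  (+1)
  4. substitute 'g' -> 'v'  (+1)
  5. substitute 'h' -> 'e'  (+1)
  6. substitute 't' -> 'r'  (+1)
Total edit operations: 4
Edit distance = 4


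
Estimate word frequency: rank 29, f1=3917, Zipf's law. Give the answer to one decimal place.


Zipf's law: f(r) = f(1) / r
f(1) = 3917
f(29) = 3917 / 29
= 135.1 occurrences


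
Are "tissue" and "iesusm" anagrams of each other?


Word 1: "tissue" → sorted: eisstu
Word 2: "iesusm" → sorted: eimssu
Same letters? eisstu != eimssu
Anagram = No


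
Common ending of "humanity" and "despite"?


Word 1: "humanity"
Word 2: "despite"
Comparing from end:
  Pos -1: 'y' != 'e' (stop)
LCS = "" (length 0)


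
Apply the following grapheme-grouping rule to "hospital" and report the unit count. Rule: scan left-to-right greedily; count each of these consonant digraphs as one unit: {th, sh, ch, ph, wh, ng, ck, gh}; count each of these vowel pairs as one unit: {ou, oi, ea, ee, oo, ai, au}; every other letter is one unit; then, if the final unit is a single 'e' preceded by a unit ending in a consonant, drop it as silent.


Word: "hospital" (8 letters)
Left-to-right scan:
  1. 'h' (letter)
  2. 'o' (letter)
  3. 's' (letter)
  4. 'p' (letter)
  5. 'i' (letter)
  6. 't' (letter)
  7. 'a' (letter)
  8. 'l' (letter)
Units from scan: 8
Sound units = 8 units


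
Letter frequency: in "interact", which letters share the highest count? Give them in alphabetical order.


Word: "interact"
Letter counts:
  'a': 1
  'c': 1
  'e': 1
  'i': 1
  'n': 1
  'r': 1
  't': 2
Maximum count = 2
Most frequent = 't' (2 times each)


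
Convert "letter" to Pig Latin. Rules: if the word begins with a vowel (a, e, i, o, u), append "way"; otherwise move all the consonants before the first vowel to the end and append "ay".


Word: "letter"
Starts with consonant(s) → move to end, add 'ay'
Consonant cluster: "l"
Pig Latin = "etterlay"


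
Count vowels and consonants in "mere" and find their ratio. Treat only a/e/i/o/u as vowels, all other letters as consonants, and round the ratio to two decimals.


Word: "mere"
Vowels (a,e,i,o,u): 2
Consonants: 2
Ratio = 2/2
= 1.00


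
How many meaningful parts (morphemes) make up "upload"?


Word: "upload"
Morphemes: up- / load
Each morpheme carries meaning
= 2 morphemes


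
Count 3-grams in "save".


Word: "save" (length 4)
Number of 3-grams = length - 3 + 1 = 4 - 3 + 1
= 2


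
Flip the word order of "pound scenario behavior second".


Original: "pound scenario behavior second"
Words (1..n): pound | scenario | behavior | second
Reversed (n..1): second | behavior | scenario | pound
Result = "second behavior scenario pound"


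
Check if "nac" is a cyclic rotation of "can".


Word: "can", Candidate: "nac"
Method: check if candidate is substring of word+word
"cancan" contains "nac"? No
Is rotation = No


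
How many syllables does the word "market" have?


Word: "market"
Syllable breakdown: mar / ket
Counting: 2 parts
= 2 syllables


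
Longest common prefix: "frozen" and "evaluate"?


Word 1: "frozen"
Word 2: "evaluate"
Comparing from start:
  Pos 0: 'f' != 'e' (stop)
LCP = "" (length 0)


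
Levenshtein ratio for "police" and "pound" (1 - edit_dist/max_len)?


Word 1: "police" (length 6)
Word 2: "pound" (length 5)
One optimal edit sequence:
  1. keep 'p'
  2. keep 'o'
  3. delete 'l'  (+1)
  4. substitute 'i' -> 'u'  (+1)
  5. substitute 'c' -> 'n'  (+1)
  6. substitute 'e' -> 'd'  (+1)
Edit distance = 4
Max length = max(6, 5) = 6
Similarity = 1 - 4/6
= 0.3333


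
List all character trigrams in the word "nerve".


Word: "nerve" (length 5)
Number of trigrams = 5 - 3 + 1 = 3
  Position 0: "ner"
  Position 1: "erv"
  Position 2: "rve"
Trigrams = "ner", "erv", "rve"


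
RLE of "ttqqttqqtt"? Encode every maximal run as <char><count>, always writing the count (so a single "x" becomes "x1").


String: "ttqqttqqtt"
Scanning for consecutive runs:
  't' x 2
  'q' x 2
  't' x 2
  'q' x 2
  't' x 2
RLE = "t2q2t2q2t2"


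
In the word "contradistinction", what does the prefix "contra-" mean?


Prefix: contra-
Example: contradistinction = contra- + distinction
Meaning = against


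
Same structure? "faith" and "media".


Pattern of "faith": [0, 1, 2, 3, 4]
Pattern of "media": [0, 1, 2, 3, 4]
Patterns match
Same pattern = Yes


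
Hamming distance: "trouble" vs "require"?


Comparing character by character (same length = 7):
  Pos 0: 't' vs 'r' !=
  Pos 1: 'r' vs 'e' !=
  Pos 2: 'o' vs 'q' !=
  Pos 3: 'u' vs 'u' =
  Pos 4: 'b' vs 'i' !=
  Pos 5: 'l' vs 'r' !=
  Pos 6: 'e' vs 'e' =
Hamming distance = 5


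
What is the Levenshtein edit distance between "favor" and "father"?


Word 1: "favor" (length 5)
Word 2: "father" (length 6)
One optimal edit sequence (insert/delete/substitute each cost 1):
  1. keep 'f'
  2. keep 'a'
  3. insert 't'  (+1)
  4. substitute 'v' -> 'h'  (+1)
  5. substitute 'o' -> 'e'  (+1)
  6. keep 'r'
Total edit operations: 3
Edit distance = 3


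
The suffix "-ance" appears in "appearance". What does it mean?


Suffix: -ance
Example: appearance (appear + -ance)
Meaning = state of


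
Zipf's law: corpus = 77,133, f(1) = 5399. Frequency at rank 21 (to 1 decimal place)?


Zipf's law: f(r) = f(1) / r
f(1) = 5399
f(21) = 5399 / 21
= 257.1 occurrences


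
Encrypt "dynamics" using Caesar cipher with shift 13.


Word: "dynamics"
Shift: 13
Each letter → (letter + shift) mod 26:
  'd' (3) + 13 = 16 → 'q'
  'y' (24) + 13 = 11 → 'l'
  'n' (13) + 13 = 0 → 'a'
  'a' (0) + 13 = 13 → 'n'
  'm' (12) + 13 = 25 → 'z'
  'i' (8) + 13 = 21 → 'v'
  'c' (2) + 13 = 15 → 'p'
  's' (18) + 13 = 5 → 'f'
Result = "qlanzvpf"


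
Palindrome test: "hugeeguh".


Word: "hugeeguh"
Reversed: "hugeeguh"
Forward == Backward? hugeeguh == hugeeguh
Palindrome = Yes


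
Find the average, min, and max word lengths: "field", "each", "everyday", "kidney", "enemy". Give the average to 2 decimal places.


Lengths: "field"=5, "each"=4, "everyday"=8, "kidney"=6, "enemy"=5
Sum = 28, Count = 5
Average = 28/5 = 5.60
= avg=5.60, min=4, max=8


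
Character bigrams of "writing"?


Word: "writing" (length 7)
Number of bigrams = 7 - 2 + 1 = 6
  Position 0: "wr"
  Position 1: "ri"
  Position 2: "it"
  Position 3: "ti"
  Position 4: "in"
  Position 5: "ng"
Bigrams = "wr", "ri", "it", "ti", "in", "ng"


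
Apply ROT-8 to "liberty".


Word: "liberty"
Shift: 8
Each letter → (letter + shift) mod 26:
  'l' (11) + 8 = 19 → 't'
  'i' (8) + 8 = 16 → 'q'
  'b' (1) + 8 = 9 → 'j'
  'e' (4) + 8 = 12 → 'm'
  'r' (17) + 8 = 25 → 'z'
  't' (19) + 8 = 1 → 'b'
  'y' (24) + 8 = 6 → 'g'
Result = "tqjmzbg"


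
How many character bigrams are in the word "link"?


Word: "link" (length 4)
Number of 2-grams = length - 2 + 1 = 4 - 2 + 1
= 3


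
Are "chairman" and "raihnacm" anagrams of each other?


Word 1: "chairman" → sorted: aachimnr
Word 2: "raihnacm" → sorted: aachimnr
Same letters? aachimnr == aachimnr
Anagram = Yes


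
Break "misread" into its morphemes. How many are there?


Word: "misread"
Morphemes: mis- / read
Each morpheme carries meaning
= 2 morphemes


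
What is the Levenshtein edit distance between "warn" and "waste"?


Word 1: "warn" (length 4)
Word 2: "waste" (length 5)
One optimal edit sequence (insert/delete/substitute each cost 1):
  1. keep 'w'
  2. keep 'a'
  3. insert 's'  (+1)
  4. substitute 'r' -> 't'  (+1)
  5. substitute 'n' -> 'e'  (+1)
Total edit operations: 3
Edit distance = 3


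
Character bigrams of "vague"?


Word: "vague" (length 5)
Number of bigrams = 5 - 2 + 1 = 4
  Position 0: "va"
  Position 1: "ag"
  Position 2: "gu"
  Position 3: "ue"
Bigrams = "va", "ag", "gu", "ue"


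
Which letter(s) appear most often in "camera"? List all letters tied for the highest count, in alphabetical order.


Word: "camera"
Letter counts:
  'a': 2
  'c': 1
  'e': 1
  'm': 1
  'r': 1
Maximum count = 2
Most frequent = 'a' (2 times each)


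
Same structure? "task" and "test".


Pattern of "task": [0, 1, 2, 3]
Pattern of "test": [0, 1, 2, 0]
Patterns do not match
Same pattern = No


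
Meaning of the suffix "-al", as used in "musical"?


Suffix: -al
Example: musical (music + -al)
Meaning = relating to


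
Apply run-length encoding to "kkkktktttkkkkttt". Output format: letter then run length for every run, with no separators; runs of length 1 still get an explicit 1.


String: "kkkktktttkkkkttt"
Scanning for consecutive runs:
  'k' x 4
  't' x 1
  'k' x 1
  't' x 3
  'k' x 4
  't' x 3
RLE = "k4t1k1t3k4t3"


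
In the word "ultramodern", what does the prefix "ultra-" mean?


Prefix: ultra-
As in: ultramodern -> ultra- + modern
Meaning = beyond


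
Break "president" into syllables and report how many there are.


Word: "president"
Syllable breakdown: pres · i · dent
Counting: 3 parts
= 3 syllables


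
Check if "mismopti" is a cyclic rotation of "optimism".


Word: "optimism", Candidate: "mismopti"
Method: check if candidate is substring of word+word
"optimismoptimism" contains "mismopti"? Yes
Is rotation = Yes


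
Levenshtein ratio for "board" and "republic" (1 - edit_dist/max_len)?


Word 1: "board" (length 5)
Word 2: "republic" (length 8)
One optimal edit sequence:
  1. insert 'r'  (+1)
  2. insert 'e'  (+1)
  3. insert 'p'  (+1)
  4. substitute 'b' -> 'u'  (+1)
  5. substitute 'o' -> 'b'  (+1)
  6. substitute 'a' -> 'l'  (+1)
  7. substitute 'r' -> 'i'  (+1)
  8. substitute 'd' -> 'c'  (+1)
Edit distance = 8
Max length = max(5, 8) = 8
Similarity = 1 - 8/8
= 0.0000


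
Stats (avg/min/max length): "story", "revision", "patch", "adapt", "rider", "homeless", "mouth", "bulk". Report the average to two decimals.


Lengths: "story"=5, "revision"=8, "patch"=5, "adapt"=5, "rider"=5, "homeless"=8, "mouth"=5, "bulk"=4
Sum = 45, Count = 8
Average = 45/8 = 5.63
= avg=5.63, min=4, max=8


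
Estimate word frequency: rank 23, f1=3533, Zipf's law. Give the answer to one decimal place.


Zipf's law: f(r) = f(1) / r
f(1) = 3533
f(23) = 3533 / 23
= 153.6 occurrences


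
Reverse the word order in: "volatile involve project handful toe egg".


Original: "volatile involve project handful toe egg"
Words (1..n): volatile | involve | project | handful | toe | egg
Reversed (n..1): egg | toe | handful | project | involve | volatile
Result = "egg toe handful project involve volatile"


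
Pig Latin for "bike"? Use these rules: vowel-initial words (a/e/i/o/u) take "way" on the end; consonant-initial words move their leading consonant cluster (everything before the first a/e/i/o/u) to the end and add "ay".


Word: "bike"
Starts with consonant(s) → move to end, add 'ay'
Consonant cluster: "b"
Pig Latin = "ikebay"


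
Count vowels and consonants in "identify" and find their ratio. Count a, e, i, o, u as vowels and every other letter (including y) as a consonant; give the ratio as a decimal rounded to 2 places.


Word: "identify"
Vowels (a,e,i,o,u): 3
Consonants: 5
Ratio = 3/5
= 0.60


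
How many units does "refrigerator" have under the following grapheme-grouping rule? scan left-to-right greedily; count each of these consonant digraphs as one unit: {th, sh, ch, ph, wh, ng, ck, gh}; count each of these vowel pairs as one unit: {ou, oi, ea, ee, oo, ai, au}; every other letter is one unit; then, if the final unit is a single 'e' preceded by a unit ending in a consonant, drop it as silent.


Word: "refrigerator" (12 letters)
Left-to-right scan:
  (1) 'r' (letter)
  (2) 'e' (letter)
  (3) 'f' (letter)
  (4) 'r' (letter)
  (5) 'i' (letter)
  (6) 'g' (letter)
  (7) 'e' (letter)
  (8) 'r' (letter)
  (9) 'a' (letter)
  (10) 't' (letter)
  (11) 'o' (letter)
  (12) 'r' (letter)
Units from scan: 12
Sound units = 12 units
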